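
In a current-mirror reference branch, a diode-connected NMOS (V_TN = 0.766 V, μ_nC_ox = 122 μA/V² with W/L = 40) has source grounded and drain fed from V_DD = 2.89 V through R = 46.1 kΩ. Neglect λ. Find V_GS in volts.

With gate tied to drain, V_GS = V_DS ≥ V_GS − V_TN, so the device is in saturation.
k_n = μ_nC_ox · (W/L) = 4.88 mA/V².
KCL at the drain: ½ k_n (V_GS − V_TN)² = (V_DD − V_GS)/R.
Let x = V_GS − 0.766. Then 112 x² + x − 2.124 = 0, giving x = 0.133 V (positive root), so V_GS = 0.899 V.
I_D = (V_DD − V_GS)/R = (2.89 − 0.899) / 46.1 = 0.0432 mA.

V_GS = 0.899 V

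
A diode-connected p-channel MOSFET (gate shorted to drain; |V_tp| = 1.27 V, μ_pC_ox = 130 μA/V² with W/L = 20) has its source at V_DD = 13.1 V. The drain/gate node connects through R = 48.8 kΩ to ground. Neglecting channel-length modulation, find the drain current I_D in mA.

With gate tied to drain, V_SG = V_SD ≥ V_SG − |V_tp|, so the device is in saturation.
k_p = μ_pC_ox · (W/L) = 2.6 mA/V².
KCL at the drain: ½ k_p (V_SG − |V_tp|)² = (V_DD − V_SG)/R.
Let x = V_SG − 1.27. Then 63.4 x² + x − 11.83 = 0, giving x = 0.424 V (positive root), so V_SG = 1.69 V.
I_D = (V_DD − V_SG)/R = (13.1 − 1.69) / 48.8 = 0.234 mA.

I_D = 0.234 mA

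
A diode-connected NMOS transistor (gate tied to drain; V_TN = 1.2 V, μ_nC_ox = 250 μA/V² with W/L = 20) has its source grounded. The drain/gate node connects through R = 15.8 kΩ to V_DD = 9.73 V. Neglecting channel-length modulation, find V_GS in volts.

V_GS = 1.65 V

With gate tied to drain, V_GS = V_DS ≥ V_GS − V_TN, so the device is in saturation.
k_n = μ_nC_ox · (W/L) = 5 mA/V².
KCL at the drain: ½ k_n (V_GS − V_TN)² = (V_DD − V_GS)/R.
Let x = V_GS − 1.2. Then 39.5 x² + x − 8.53 = 0, giving x = 0.452 V (positive root), so V_GS = 1.65 V.
I_D = (V_DD − V_GS)/R = (9.73 − 1.65) / 15.8 = 0.511 mA.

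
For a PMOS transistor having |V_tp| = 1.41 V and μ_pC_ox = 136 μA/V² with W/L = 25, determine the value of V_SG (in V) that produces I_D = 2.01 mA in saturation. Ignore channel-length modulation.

k_p = μ_pC_ox · (W/L) = 3.4 mA/V².
In saturation I_D = ½ k_p (V_SG − |V_tp|)², so V_SG − |V_tp| = √(2 I_D / k_p) = √(2 × 2.01 / 3.4) = 1.09 V.
V_SG = 1.41 + 1.09 = 2.5 V.

V_SG = 2.50 V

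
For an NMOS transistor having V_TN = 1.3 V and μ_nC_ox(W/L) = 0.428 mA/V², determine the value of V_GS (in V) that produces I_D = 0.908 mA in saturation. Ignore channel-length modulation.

In saturation I_D = ½ k_n (V_GS − V_TN)², so V_GS − V_TN = √(2 I_D / k_n) = √(2 × 0.908 / 0.428) = 2.06 V.
V_GS = 1.3 + 2.06 = 3.36 V.

V_GS = 3.36 V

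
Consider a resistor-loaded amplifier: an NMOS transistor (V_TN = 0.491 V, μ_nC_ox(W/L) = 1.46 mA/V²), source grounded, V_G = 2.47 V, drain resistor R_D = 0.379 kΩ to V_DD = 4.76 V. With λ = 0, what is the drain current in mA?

I_D = 2.86 mA

V_GS = V_G = 2.47 V, so V_ov = 2.47 − 0.491 = 1.98 V.
Assume saturation: I_D = ½ k_n V_ov² = 0.5 × 1.46 × 1.98² = 2.86 mA, giving V_DS = V_DD − I_D R_D = 4.76 − 2.86 × 0.379 = 3.68 V.
V_DS = 3.68 V ≥ V_ov = 1.98 V, confirming saturation.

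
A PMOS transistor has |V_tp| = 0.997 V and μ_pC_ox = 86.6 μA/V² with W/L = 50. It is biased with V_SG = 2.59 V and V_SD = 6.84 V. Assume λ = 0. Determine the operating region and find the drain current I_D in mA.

k_p = μ_pC_ox · (W/L) = 4.33 mA/V².
V_ov = V_SG − |V_tp| = 2.59 − 0.997 = 1.59 V.
Since V_SD = 6.84 V ≥ V_ov = 1.59 V, the device is in saturation.
I_D = ½ k_p V_ov² = 0.5 × 4.33 × 1.59² = 5.49 mA.

Saturation; I_D = 5.49 mA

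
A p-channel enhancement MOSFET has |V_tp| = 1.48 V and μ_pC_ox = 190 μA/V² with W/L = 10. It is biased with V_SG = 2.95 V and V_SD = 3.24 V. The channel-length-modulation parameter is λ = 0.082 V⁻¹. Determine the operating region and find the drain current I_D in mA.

k_p = μ_pC_ox · (W/L) = 1.9 mA/V².
V_ov = V_SG − |V_tp| = 2.95 − 1.48 = 1.47 V.
Since V_SD = 3.24 V ≥ V_ov = 1.47 V, the device is in saturation.
I_D = ½ k_p V_ov² (1 + λ V_SD) = 0.5 × 1.9 × 1.47² × (1 + 0.082 × 3.24) = 2.6 mA.

Saturation; I_D = 2.60 mA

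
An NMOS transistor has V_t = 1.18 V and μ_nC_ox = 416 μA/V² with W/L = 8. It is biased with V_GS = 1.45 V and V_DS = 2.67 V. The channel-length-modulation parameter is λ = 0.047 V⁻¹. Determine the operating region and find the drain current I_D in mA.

k_n = μ_nC_ox · (W/L) = 3.328 mA/V².
V_ov = V_GS − V_t = 1.45 − 1.18 = 0.27 V.
Since V_DS = 2.67 V ≥ V_ov = 0.27 V, the device is in saturation.
I_D = ½ k_n V_ov² (1 + λ V_DS) = 0.5 × 3.328 × 0.27² × (1 + 0.047 × 2.67) = 0.137 mA.

Saturation; I_D = 0.137 mA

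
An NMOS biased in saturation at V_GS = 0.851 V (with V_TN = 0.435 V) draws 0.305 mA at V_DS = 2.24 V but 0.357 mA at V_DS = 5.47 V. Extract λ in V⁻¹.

λ = 0.0599 V⁻¹

With V_GS fixed, I_D ∝ (1 + λ V_DS) in saturation, so I_D2/I_D1 = (1 + λ V_DS2)/(1 + λ V_DS1).
0.357/0.305 = 1.17 = (1 + 5.47 λ)/(1 + 2.24 λ).
Solving: λ (I_D1 V_DS2 − I_D2 V_DS1) = I_D2 − I_D1, so λ = (0.357 − 0.305) / (0.305 × 5.47 − 0.357 × 2.24) = 0.052 / 0.869 = 0.0599 V⁻¹.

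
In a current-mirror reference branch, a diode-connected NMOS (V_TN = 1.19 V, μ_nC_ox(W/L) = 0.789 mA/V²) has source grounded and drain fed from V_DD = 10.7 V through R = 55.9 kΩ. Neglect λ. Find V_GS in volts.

V_GS = 1.82 V

With gate tied to drain, V_GS = V_DS ≥ V_GS − V_TN, so the device is in saturation.
KCL at the drain: ½ k_n (V_GS − V_TN)² = (V_DD − V_GS)/R.
Let x = V_GS − 1.19. Then 22.1 x² + x − 9.51 = 0, giving x = 0.634 V (positive root), so V_GS = 1.82 V.
I_D = (V_DD − V_GS)/R = (10.7 − 1.82) / 55.9 = 0.159 mA.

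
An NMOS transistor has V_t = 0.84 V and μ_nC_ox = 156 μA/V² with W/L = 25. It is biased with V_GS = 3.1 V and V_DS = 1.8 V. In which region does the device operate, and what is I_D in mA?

Triode; I_D = 9.55 mA

k_n = μ_nC_ox · (W/L) = 3.9 mA/V².
V_ov = V_GS − V_t = 3.1 − 0.84 = 2.26 V.
Since V_DS = 1.8 V < V_ov = 2.26 V, the device is in the triode region.
I_D = k_n [V_ov · V_DS − ½ V_DS²] = 3.9 × [2.26 × 1.8 − 0.5 × 1.8²] = 9.55 mA.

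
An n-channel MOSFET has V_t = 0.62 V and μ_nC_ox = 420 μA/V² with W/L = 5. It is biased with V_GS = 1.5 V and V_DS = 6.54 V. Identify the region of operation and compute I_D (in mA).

k_n = μ_nC_ox · (W/L) = 2.1 mA/V².
V_ov = V_GS − V_t = 1.5 − 0.62 = 0.88 V.
Since V_DS = 6.54 V ≥ V_ov = 0.88 V, the device is in saturation.
I_D = ½ k_n V_ov² = 0.5 × 2.1 × 0.88² = 0.813 mA.

Saturation; I_D = 0.813 mA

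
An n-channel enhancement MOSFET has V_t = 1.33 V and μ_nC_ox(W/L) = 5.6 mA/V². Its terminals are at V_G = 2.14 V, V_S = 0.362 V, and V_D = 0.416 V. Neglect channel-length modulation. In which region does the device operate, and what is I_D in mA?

V_GS = V_G − V_S = 2.14 − 0.362 = 1.78 V; V_DS = V_D − V_S = 0.416 − 0.362 = 0.054 V.
V_ov = V_GS − V_t = 1.78 − 1.33 = 0.448 V.
Since V_DS = 0.054 V < V_ov = 0.448 V, the device is in the triode region.
I_D = k_n [V_ov · V_DS − ½ V_DS²] = 5.6 × [0.448 × 0.054 − 0.5 × 0.054²] = 0.127 mA.

Triode; I_D = 0.127 mA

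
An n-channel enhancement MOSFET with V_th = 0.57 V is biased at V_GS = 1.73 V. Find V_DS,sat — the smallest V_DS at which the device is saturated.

V_DS,sat = 1.16 V

The boundary between triode and saturation is V_DS = V_GS − V_th = V_ov.
V_ov = 1.73 − 0.57 = 1.16 V.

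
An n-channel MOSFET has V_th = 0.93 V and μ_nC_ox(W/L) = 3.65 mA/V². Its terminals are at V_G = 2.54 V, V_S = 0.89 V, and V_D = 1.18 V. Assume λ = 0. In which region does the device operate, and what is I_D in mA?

Triode; I_D = 0.609 mA

V_GS = V_G − V_S = 2.54 − 0.89 = 1.65 V; V_DS = V_D − V_S = 1.18 − 0.89 = 0.29 V.
V_ov = V_GS − V_th = 1.65 − 0.93 = 0.72 V.
Since V_DS = 0.29 V < V_ov = 0.72 V, the device is in the triode region.
I_D = k_n [V_ov · V_DS − ½ V_DS²] = 3.65 × [0.72 × 0.29 − 0.5 × 0.29²] = 0.609 mA.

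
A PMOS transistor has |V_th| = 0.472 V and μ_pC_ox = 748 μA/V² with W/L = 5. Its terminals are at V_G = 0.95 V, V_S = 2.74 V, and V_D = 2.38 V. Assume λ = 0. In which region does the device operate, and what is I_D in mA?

V_SG = V_S − V_G = 2.74 − 0.95 = 1.79 V; V_SD = V_S − V_D = 2.74 − 2.38 = 0.36 V.
k_p = μ_pC_ox · (W/L) = 3.74 mA/V².
V_ov = V_SG − |V_th| = 1.79 − 0.472 = 1.32 V.
Since V_SD = 0.36 V < V_ov = 1.32 V, the device is in the triode region.
I_D = k_p [V_ov · V_SD − ½ V_SD²] = 3.74 × [1.32 × 0.36 − 0.5 × 0.36²] = 1.53 mA.

Triode; I_D = 1.53 mA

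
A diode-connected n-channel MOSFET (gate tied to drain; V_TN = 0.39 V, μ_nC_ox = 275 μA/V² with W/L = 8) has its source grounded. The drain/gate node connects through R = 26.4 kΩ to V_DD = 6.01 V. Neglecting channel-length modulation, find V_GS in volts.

With gate tied to drain, V_GS = V_DS ≥ V_GS − V_TN, so the device is in saturation.
k_n = μ_nC_ox · (W/L) = 2.2 mA/V².
KCL at the drain: ½ k_n (V_GS − V_TN)² = (V_DD − V_GS)/R.
Let x = V_GS − 0.39. Then 29 x² + x − 5.62 = 0, giving x = 0.423 V (positive root), so V_GS = 0.813 V.
I_D = (V_DD − V_GS)/R = (6.01 − 0.813) / 26.4 = 0.197 mA.

V_GS = 0.813 V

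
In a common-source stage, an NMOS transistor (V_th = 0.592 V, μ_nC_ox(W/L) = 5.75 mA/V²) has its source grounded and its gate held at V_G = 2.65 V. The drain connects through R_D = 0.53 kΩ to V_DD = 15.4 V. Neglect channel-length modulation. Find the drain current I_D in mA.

V_GS = V_G = 2.65 V, so V_ov = 2.65 − 0.592 = 2.06 V.
Assume saturation: I_D = ½ k_n V_ov² = 0.5 × 5.75 × 2.06² = 12.2 mA, giving V_DS = V_DD − I_D R_D = 15.4 − 12.2 × 0.53 = 8.95 V.
V_DS = 8.95 V ≥ V_ov = 2.06 V, confirming saturation.

I_D = 12.2 mA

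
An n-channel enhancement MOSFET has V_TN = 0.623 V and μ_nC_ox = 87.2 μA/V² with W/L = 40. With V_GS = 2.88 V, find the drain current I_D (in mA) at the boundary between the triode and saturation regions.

At the boundary V_DS = V_ov = V_GS − V_TN = 2.88 − 0.623 = 2.26 V.
k_n = μ_nC_ox · (W/L) = 3.488 mA/V².
I_D = ½ k_n V_ov² = 0.5 × 3.488 × 2.26² = 8.88 mA.

I_D = 8.88 mA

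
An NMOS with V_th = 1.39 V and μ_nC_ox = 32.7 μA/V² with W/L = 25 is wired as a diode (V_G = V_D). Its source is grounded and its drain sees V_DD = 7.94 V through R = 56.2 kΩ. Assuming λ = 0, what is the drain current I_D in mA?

I_D = 0.107 mA

With gate tied to drain, V_GS = V_DS ≥ V_GS − V_th, so the device is in saturation.
k_n = μ_nC_ox · (W/L) = 0.8175 mA/V².
KCL at the drain: ½ k_n (V_GS − V_th)² = (V_DD − V_GS)/R.
Let x = V_GS − 1.39. Then 23 x² + x − 6.55 = 0, giving x = 0.513 V (positive root), so V_GS = 1.9 V.
I_D = (V_DD − V_GS)/R = (7.94 − 1.9) / 56.2 = 0.107 mA.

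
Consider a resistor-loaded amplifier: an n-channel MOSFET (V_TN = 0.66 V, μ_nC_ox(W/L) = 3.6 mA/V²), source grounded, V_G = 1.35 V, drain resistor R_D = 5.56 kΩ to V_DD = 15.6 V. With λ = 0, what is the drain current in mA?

V_GS = V_G = 1.35 V, so V_ov = 1.35 − 0.66 = 0.69 V.
Assume saturation: I_D = ½ k_n V_ov² = 0.5 × 3.6 × 0.69² = 0.857 mA, giving V_DS = V_DD − I_D R_D = 15.6 − 0.857 × 5.56 = 10.8 V.
V_DS = 10.8 V ≥ V_ov = 0.69 V, confirming saturation.

I_D = 0.857 mA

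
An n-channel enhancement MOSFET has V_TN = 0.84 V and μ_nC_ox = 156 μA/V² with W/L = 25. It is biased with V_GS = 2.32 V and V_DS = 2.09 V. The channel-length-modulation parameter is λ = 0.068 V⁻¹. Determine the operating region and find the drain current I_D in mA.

Saturation; I_D = 4.88 mA

k_n = μ_nC_ox · (W/L) = 3.9 mA/V².
V_ov = V_GS − V_TN = 2.32 − 0.84 = 1.48 V.
Since V_DS = 2.09 V ≥ V_ov = 1.48 V, the device is in saturation.
I_D = ½ k_n V_ov² (1 + λ V_DS) = 0.5 × 3.9 × 1.48² × (1 + 0.068 × 2.09) = 4.88 mA.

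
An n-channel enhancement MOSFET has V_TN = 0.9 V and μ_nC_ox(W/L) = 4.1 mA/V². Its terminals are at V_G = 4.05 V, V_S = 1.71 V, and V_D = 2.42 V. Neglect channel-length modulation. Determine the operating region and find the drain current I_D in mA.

V_GS = V_G − V_S = 4.05 − 1.71 = 2.34 V; V_DS = V_D − V_S = 2.42 − 1.71 = 0.71 V.
V_ov = V_GS − V_TN = 2.34 − 0.9 = 1.44 V.
Since V_DS = 0.71 V < V_ov = 1.44 V, the device is in the triode region.
I_D = k_n [V_ov · V_DS − ½ V_DS²] = 4.1 × [1.44 × 0.71 − 0.5 × 0.71²] = 3.16 mA.

Triode; I_D = 3.16 mA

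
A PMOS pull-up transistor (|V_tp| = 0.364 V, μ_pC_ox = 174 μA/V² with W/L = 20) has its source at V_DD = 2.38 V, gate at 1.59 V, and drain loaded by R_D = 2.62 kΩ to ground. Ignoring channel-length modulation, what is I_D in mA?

V_SG = V_DD − V_G = 2.38 − 1.59 = 0.79 V, so V_ov = 0.79 − 0.364 = 0.426 V.
k_p = μ_pC_ox · (W/L) = 3.48 mA/V².
Assume saturation: I_D = ½ k_p V_ov² = 0.5 × 3.48 × 0.426² = 0.316 mA, giving V_SD = V_DD − I_D R_D = 2.38 − 0.316 × 2.62 = 1.55 V.
V_SD = 1.55 V ≥ V_ov = 0.426 V, confirming saturation.

I_D = 0.316 mA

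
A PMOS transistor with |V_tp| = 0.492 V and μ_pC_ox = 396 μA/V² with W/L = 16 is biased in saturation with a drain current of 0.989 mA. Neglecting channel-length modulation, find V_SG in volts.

V_SG = 1.05 V

k_p = μ_pC_ox · (W/L) = 6.336 mA/V².
In saturation I_D = ½ k_p (V_SG − |V_tp|)², so V_SG − |V_tp| = √(2 I_D / k_p) = √(2 × 0.989 / 6.336) = 0.559 V.
V_SG = 0.492 + 0.559 = 1.05 V.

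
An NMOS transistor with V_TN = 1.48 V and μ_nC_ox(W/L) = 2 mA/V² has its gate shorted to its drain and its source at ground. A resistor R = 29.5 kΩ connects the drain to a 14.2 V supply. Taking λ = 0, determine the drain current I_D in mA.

I_D = 0.409 mA

With gate tied to drain, V_GS = V_DS ≥ V_GS − V_TN, so the device is in saturation.
KCL at the drain: ½ k_n (V_GS − V_TN)² = (V_DD − V_GS)/R.
Let x = V_GS − 1.48. Then 29.5 x² + x − 12.72 = 0, giving x = 0.64 V (positive root), so V_GS = 2.12 V.
I_D = (V_DD − V_GS)/R = (14.2 − 2.12) / 29.5 = 0.409 mA.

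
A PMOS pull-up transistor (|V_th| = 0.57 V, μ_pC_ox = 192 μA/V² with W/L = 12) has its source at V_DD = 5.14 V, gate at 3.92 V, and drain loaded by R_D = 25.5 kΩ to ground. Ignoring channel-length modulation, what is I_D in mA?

V_SG = V_DD − V_G = 5.14 − 3.92 = 1.22 V, so V_ov = 1.22 − 0.57 = 0.65 V.
k_p = μ_pC_ox · (W/L) = 2.304 mA/V².
Assume saturation: I_D = ½ k_p V_ov² = 0.5 × 2.304 × 0.65² = 0.487 mA, giving V_SD = V_DD − I_D R_D = 5.14 − 0.487 × 25.5 = -7.27 V.
But -7.27 V < V_ov = 0.65 V, so the device is actually in triode.
In triode I_D = k_p[V_ov V_SD − ½ V_SD²] and I_D = (V_DD − V_SD)/R_D. Equating: 29.4 V_SD² − 39.19 V_SD + 5.14 = 0, giving V_SD = 0.147 V (the root below V_ov).
I_D = (5.14 − 0.147) / 25.5 = 0.196 mA.

I_D = 0.196 mA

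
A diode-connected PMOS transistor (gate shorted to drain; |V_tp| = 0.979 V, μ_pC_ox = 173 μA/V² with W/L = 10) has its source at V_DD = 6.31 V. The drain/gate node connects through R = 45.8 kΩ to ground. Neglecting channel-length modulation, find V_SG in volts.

With gate tied to drain, V_SG = V_SD ≥ V_SG − |V_tp|, so the device is in saturation.
k_p = μ_pC_ox · (W/L) = 1.73 mA/V².
KCL at the drain: ½ k_p (V_SG − |V_tp|)² = (V_DD − V_SG)/R.
Let x = V_SG − 0.979. Then 39.6 x² + x − 5.331 = 0, giving x = 0.354 V (positive root), so V_SG = 1.33 V.
I_D = (V_DD − V_SG)/R = (6.31 − 1.33) / 45.8 = 0.109 mA.

V_SG = 1.33 V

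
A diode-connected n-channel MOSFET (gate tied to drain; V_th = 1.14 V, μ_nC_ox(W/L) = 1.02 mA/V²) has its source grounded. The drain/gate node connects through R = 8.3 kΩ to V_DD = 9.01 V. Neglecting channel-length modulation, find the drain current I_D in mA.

With gate tied to drain, V_GS = V_DS ≥ V_GS − V_th, so the device is in saturation.
KCL at the drain: ½ k_n (V_GS − V_th)² = (V_DD − V_GS)/R.
Let x = V_GS − 1.14. Then 4.23 x² + x − 7.87 = 0, giving x = 1.25 V (positive root), so V_GS = 2.39 V.
I_D = (V_DD − V_GS)/R = (9.01 − 2.39) / 8.3 = 0.798 mA.

I_D = 0.798 mA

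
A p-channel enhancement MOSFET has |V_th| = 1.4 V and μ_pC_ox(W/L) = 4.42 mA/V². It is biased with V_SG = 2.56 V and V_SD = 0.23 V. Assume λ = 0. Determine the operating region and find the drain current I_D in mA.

V_ov = V_SG − |V_th| = 2.56 − 1.4 = 1.16 V.
Since V_SD = 0.23 V < V_ov = 1.16 V, the device is in the triode region.
I_D = k_p [V_ov · V_SD − ½ V_SD²] = 4.42 × [1.16 × 0.23 − 0.5 × 0.23²] = 1.06 mA.

Triode; I_D = 1.06 mA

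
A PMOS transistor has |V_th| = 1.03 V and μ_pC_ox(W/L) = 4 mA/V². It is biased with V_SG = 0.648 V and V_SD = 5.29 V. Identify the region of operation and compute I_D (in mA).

V_SG = 0.648 V < |V_th| = 1.03 V, so the transistor is in cutoff.

Cutoff; I_D = 0 mA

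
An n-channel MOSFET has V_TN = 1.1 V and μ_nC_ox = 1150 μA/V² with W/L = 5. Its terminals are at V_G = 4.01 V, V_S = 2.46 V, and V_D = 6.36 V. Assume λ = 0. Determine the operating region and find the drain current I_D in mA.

V_GS = V_G − V_S = 4.01 − 2.46 = 1.55 V; V_DS = V_D − V_S = 6.36 − 2.46 = 3.9 V.
k_n = μ_nC_ox · (W/L) = 5.75 mA/V².
V_ov = V_GS − V_TN = 1.55 − 1.1 = 0.45 V.
Since V_DS = 3.9 V ≥ V_ov = 0.45 V, the device is in saturation.
I_D = ½ k_n V_ov² = 0.5 × 5.75 × 0.45² = 0.582 mA.

Saturation; I_D = 0.582 mA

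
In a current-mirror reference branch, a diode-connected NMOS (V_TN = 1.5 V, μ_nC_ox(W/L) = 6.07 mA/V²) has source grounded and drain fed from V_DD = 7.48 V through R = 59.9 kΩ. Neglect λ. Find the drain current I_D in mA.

I_D = 0.0969 mA

With gate tied to drain, V_GS = V_DS ≥ V_GS − V_TN, so the device is in saturation.
KCL at the drain: ½ k_n (V_GS − V_TN)² = (V_DD − V_GS)/R.
Let x = V_GS − 1.5. Then 182 x² + x − 5.98 = 0, giving x = 0.179 V (positive root), so V_GS = 1.68 V.
I_D = (V_DD − V_GS)/R = (7.48 − 1.68) / 59.9 = 0.0969 mA.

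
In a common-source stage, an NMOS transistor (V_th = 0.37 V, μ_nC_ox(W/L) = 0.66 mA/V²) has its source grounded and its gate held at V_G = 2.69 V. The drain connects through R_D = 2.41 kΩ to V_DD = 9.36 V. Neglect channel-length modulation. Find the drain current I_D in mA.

I_D = 1.78 mA

V_GS = V_G = 2.69 V, so V_ov = 2.69 − 0.37 = 2.32 V.
Assume saturation: I_D = ½ k_n V_ov² = 0.5 × 0.66 × 2.32² = 1.78 mA, giving V_DS = V_DD − I_D R_D = 9.36 − 1.78 × 2.41 = 5.08 V.
V_DS = 5.08 V ≥ V_ov = 2.32 V, confirming saturation.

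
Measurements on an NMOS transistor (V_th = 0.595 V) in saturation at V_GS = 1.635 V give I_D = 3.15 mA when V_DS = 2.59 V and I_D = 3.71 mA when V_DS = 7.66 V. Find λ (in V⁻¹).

With V_GS fixed, I_D ∝ (1 + λ V_DS) in saturation, so I_D2/I_D1 = (1 + λ V_DS2)/(1 + λ V_DS1).
3.71/3.15 = 1.178 = (1 + 7.66 λ)/(1 + 2.59 λ).
Solving: λ (I_D1 V_DS2 − I_D2 V_DS1) = I_D2 − I_D1, so λ = (3.71 − 3.15) / (3.15 × 7.66 − 3.71 × 2.59) = 0.56 / 14.5 = 0.0386 V⁻¹.

λ = 0.0386 V⁻¹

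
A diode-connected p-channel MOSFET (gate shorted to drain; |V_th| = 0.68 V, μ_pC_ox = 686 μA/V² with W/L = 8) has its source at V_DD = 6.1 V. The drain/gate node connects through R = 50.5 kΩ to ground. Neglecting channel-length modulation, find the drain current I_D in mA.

With gate tied to drain, V_SG = V_SD ≥ V_SG − |V_th|, so the device is in saturation.
k_p = μ_pC_ox · (W/L) = 5.488 mA/V².
KCL at the drain: ½ k_p (V_SG − |V_th|)² = (V_DD − V_SG)/R.
Let x = V_SG − 0.68. Then 139 x² + x − 5.42 = 0, giving x = 0.194 V (positive root), so V_SG = 0.874 V.
I_D = (V_DD − V_SG)/R = (6.1 − 0.874) / 50.5 = 0.103 mA.

I_D = 0.103 mA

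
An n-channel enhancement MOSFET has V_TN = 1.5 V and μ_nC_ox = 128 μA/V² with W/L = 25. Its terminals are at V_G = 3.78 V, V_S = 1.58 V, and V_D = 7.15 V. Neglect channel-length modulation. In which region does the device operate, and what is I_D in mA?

Saturation; I_D = 0.784 mA

V_GS = V_G − V_S = 3.78 − 1.58 = 2.2 V; V_DS = V_D − V_S = 7.15 − 1.58 = 5.57 V.
k_n = μ_nC_ox · (W/L) = 3.2 mA/V².
V_ov = V_GS − V_TN = 2.2 − 1.5 = 0.7 V.
Since V_DS = 5.57 V ≥ V_ov = 0.7 V, the device is in saturation.
I_D = ½ k_n V_ov² = 0.5 × 3.2 × 0.7² = 0.784 mA.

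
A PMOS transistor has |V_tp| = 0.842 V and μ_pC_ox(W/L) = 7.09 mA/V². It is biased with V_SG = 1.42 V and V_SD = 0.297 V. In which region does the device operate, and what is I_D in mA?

V_ov = V_SG − |V_tp| = 1.42 − 0.842 = 0.578 V.
Since V_SD = 0.297 V < V_ov = 0.578 V, the device is in the triode region.
I_D = k_p [V_ov · V_SD − ½ V_SD²] = 7.09 × [0.578 × 0.297 − 0.5 × 0.297²] = 0.904 mA.

Triode; I_D = 0.904 mA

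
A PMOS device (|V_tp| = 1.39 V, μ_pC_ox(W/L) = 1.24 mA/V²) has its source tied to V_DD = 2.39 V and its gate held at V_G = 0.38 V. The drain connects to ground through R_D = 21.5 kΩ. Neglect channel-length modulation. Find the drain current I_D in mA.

V_SG = V_DD − V_G = 2.39 − 0.38 = 2.01 V, so V_ov = 2.01 − 1.39 = 0.62 V.
Assume saturation: I_D = ½ k_p V_ov² = 0.5 × 1.24 × 0.62² = 0.238 mA, giving V_SD = V_DD − I_D R_D = 2.39 − 0.238 × 21.5 = -2.73 V.
But -2.73 V < V_ov = 0.62 V, so the device is actually in triode.
In triode I_D = k_p[V_ov V_SD − ½ V_SD²] and I_D = (V_DD − V_SD)/R_D. Equating: 13.3 V_SD² − 17.53 V_SD + 2.39 = 0, giving V_SD = 0.154 V (the root below V_ov).
I_D = (2.39 − 0.154) / 21.5 = 0.104 mA.

I_D = 0.104 mA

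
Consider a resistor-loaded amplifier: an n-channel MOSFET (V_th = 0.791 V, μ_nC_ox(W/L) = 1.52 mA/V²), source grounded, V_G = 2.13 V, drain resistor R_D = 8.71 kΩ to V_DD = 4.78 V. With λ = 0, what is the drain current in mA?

V_GS = V_G = 2.13 V, so V_ov = 2.13 − 0.791 = 1.34 V.
Assume saturation: I_D = ½ k_n V_ov² = 0.5 × 1.52 × 1.34² = 1.36 mA, giving V_DS = V_DD − I_D R_D = 4.78 − 1.36 × 8.71 = -7.09 V.
But -7.09 V < V_ov = 1.34 V, so the device is actually in triode.
In triode I_D = k_n[V_ov V_DS − ½ V_DS²] and I_D = (V_DD − V_DS)/R_D. Equating: 6.62 V_DS² − 18.73 V_DS + 4.78 = 0, giving V_DS = 0.284 V (the root below V_ov).
I_D = (4.78 − 0.284) / 8.71 = 0.516 mA.

I_D = 0.516 mA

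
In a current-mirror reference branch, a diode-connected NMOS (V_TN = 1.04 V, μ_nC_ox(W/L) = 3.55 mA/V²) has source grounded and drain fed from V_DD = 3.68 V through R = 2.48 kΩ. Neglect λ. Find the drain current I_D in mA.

With gate tied to drain, V_GS = V_DS ≥ V_GS − V_TN, so the device is in saturation.
KCL at the drain: ½ k_n (V_GS − V_TN)² = (V_DD − V_GS)/R.
Let x = V_GS − 1.04. Then 4.4 x² + x − 2.64 = 0, giving x = 0.669 V (positive root), so V_GS = 1.71 V.
I_D = (V_DD − V_GS)/R = (3.68 − 1.71) / 2.48 = 0.795 mA.

I_D = 0.795 mA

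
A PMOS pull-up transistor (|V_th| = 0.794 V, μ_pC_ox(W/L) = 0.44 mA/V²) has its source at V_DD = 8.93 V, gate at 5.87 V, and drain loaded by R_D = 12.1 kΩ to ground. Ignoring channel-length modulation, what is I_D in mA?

V_SG = V_DD − V_G = 8.93 − 5.87 = 3.06 V, so V_ov = 3.06 − 0.794 = 2.27 V.
Assume saturation: I_D = ½ k_p V_ov² = 0.5 × 0.44 × 2.27² = 1.13 mA, giving V_SD = V_DD − I_D R_D = 8.93 − 1.13 × 12.1 = -4.74 V.
But -4.74 V < V_ov = 2.27 V, so the device is actually in triode.
In triode I_D = k_p[V_ov V_SD − ½ V_SD²] and I_D = (V_DD − V_SD)/R_D. Equating: 2.66 V_SD² − 13.06 V_SD + 8.93 = 0, giving V_SD = 0.821 V (the root below V_ov).
I_D = (8.93 − 0.821) / 12.1 = 0.67 mA.

I_D = 0.670 mA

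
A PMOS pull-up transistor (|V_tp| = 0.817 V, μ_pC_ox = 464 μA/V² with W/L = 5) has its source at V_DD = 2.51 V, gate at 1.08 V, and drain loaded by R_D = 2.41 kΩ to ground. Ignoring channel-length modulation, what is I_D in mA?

I_D = 0.436 mA

V_SG = V_DD − V_G = 2.51 − 1.08 = 1.43 V, so V_ov = 1.43 − 0.817 = 0.613 V.
k_p = μ_pC_ox · (W/L) = 2.32 mA/V².
Assume saturation: I_D = ½ k_p V_ov² = 0.5 × 2.32 × 0.613² = 0.436 mA, giving V_SD = V_DD − I_D R_D = 2.51 − 0.436 × 2.41 = 1.46 V.
V_SD = 1.46 V ≥ V_ov = 0.613 V, confirming saturation.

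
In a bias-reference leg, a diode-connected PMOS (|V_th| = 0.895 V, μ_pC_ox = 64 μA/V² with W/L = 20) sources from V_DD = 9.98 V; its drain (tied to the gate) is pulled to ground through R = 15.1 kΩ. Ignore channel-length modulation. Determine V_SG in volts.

V_SG = 1.81 V

With gate tied to drain, V_SG = V_SD ≥ V_SG − |V_th|, so the device is in saturation.
k_p = μ_pC_ox · (W/L) = 1.28 mA/V².
KCL at the drain: ½ k_p (V_SG − |V_th|)² = (V_DD − V_SG)/R.
Let x = V_SG − 0.895. Then 9.66 x² + x − 9.085 = 0, giving x = 0.919 V (positive root), so V_SG = 1.81 V.
I_D = (V_DD − V_SG)/R = (9.98 − 1.81) / 15.1 = 0.541 mA.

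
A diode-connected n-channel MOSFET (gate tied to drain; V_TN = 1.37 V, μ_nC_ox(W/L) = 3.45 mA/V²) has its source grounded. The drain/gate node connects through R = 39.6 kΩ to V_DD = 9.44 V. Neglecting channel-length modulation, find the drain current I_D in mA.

With gate tied to drain, V_GS = V_DS ≥ V_GS − V_TN, so the device is in saturation.
KCL at the drain: ½ k_n (V_GS − V_TN)² = (V_DD − V_GS)/R.
Let x = V_GS − 1.37. Then 68.3 x² + x − 8.07 = 0, giving x = 0.336 V (positive root), so V_GS = 1.71 V.
I_D = (V_DD − V_GS)/R = (9.44 − 1.71) / 39.6 = 0.195 mA.

I_D = 0.195 mA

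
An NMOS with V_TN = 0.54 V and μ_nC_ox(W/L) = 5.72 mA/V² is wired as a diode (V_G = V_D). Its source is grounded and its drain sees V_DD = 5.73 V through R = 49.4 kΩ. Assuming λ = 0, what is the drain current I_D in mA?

With gate tied to drain, V_GS = V_DS ≥ V_GS − V_TN, so the device is in saturation.
KCL at the drain: ½ k_n (V_GS − V_TN)² = (V_DD − V_GS)/R.
Let x = V_GS − 0.54. Then 141 x² + x − 5.19 = 0, giving x = 0.188 V (positive root), so V_GS = 0.728 V.
I_D = (V_DD − V_GS)/R = (5.73 − 0.728) / 49.4 = 0.101 mA.

I_D = 0.101 mA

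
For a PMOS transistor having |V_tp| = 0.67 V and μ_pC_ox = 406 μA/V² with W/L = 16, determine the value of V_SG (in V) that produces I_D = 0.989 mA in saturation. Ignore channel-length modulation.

V_SG = 1.22 V

k_p = μ_pC_ox · (W/L) = 6.496 mA/V².
In saturation I_D = ½ k_p (V_SG − |V_tp|)², so V_SG − |V_tp| = √(2 I_D / k_p) = √(2 × 0.989 / 6.496) = 0.552 V.
V_SG = 0.67 + 0.552 = 1.22 V.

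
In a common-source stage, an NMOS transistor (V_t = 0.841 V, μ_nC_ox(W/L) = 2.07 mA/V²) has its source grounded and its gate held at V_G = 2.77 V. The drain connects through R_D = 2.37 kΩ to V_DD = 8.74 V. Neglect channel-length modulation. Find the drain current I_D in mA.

V_GS = V_G = 2.77 V, so V_ov = 2.77 − 0.841 = 1.93 V.
Assume saturation: I_D = ½ k_n V_ov² = 0.5 × 2.07 × 1.93² = 3.85 mA, giving V_DS = V_DD − I_D R_D = 8.74 − 3.85 × 2.37 = -0.388 V.
But -0.388 V < V_ov = 1.93 V, so the device is actually in triode.
In triode I_D = k_n[V_ov V_DS − ½ V_DS²] and I_D = (V_DD − V_DS)/R_D. Equating: 2.45 V_DS² − 10.46 V_DS + 8.74 = 0, giving V_DS = 1.14 V (the root below V_ov).
I_D = (8.74 − 1.14) / 2.37 = 3.21 mA.

I_D = 3.21 mA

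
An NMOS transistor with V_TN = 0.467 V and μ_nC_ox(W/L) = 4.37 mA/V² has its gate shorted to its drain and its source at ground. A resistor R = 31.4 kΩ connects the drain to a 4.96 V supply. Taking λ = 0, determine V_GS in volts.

With gate tied to drain, V_GS = V_DS ≥ V_GS − V_TN, so the device is in saturation.
KCL at the drain: ½ k_n (V_GS − V_TN)² = (V_DD − V_GS)/R.
Let x = V_GS − 0.467. Then 68.6 x² + x − 4.493 = 0, giving x = 0.249 V (positive root), so V_GS = 0.716 V.
I_D = (V_DD − V_GS)/R = (4.96 − 0.716) / 31.4 = 0.135 mA.

V_GS = 0.716 V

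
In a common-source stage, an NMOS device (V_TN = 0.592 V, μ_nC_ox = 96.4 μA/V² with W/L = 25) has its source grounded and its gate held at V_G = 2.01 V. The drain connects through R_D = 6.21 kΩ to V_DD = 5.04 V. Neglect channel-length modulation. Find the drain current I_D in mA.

I_D = 0.772 mA

V_GS = V_G = 2.01 V, so V_ov = 2.01 − 0.592 = 1.42 V.
k_n = μ_nC_ox · (W/L) = 2.41 mA/V².
Assume saturation: I_D = ½ k_n V_ov² = 0.5 × 2.41 × 1.42² = 2.42 mA, giving V_DS = V_DD − I_D R_D = 5.04 − 2.42 × 6.21 = -10 V.
But -10 V < V_ov = 1.42 V, so the device is actually in triode.
In triode I_D = k_n[V_ov V_DS − ½ V_DS²] and I_D = (V_DD − V_DS)/R_D. Equating: 7.48 V_DS² − 22.22 V_DS + 5.04 = 0, giving V_DS = 0.247 V (the root below V_ov).
I_D = (5.04 − 0.247) / 6.21 = 0.772 mA.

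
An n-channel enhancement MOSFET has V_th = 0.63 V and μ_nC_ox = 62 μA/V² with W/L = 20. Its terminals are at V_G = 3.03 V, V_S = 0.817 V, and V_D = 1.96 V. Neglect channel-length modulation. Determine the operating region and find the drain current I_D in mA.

Triode; I_D = 1.43 mA

V_GS = V_G − V_S = 3.03 − 0.817 = 2.21 V; V_DS = V_D − V_S = 1.96 − 0.817 = 1.14 V.
k_n = μ_nC_ox · (W/L) = 1.24 mA/V².
V_ov = V_GS − V_th = 2.21 − 0.63 = 1.58 V.
Since V_DS = 1.14 V < V_ov = 1.58 V, the device is in the triode region.
I_D = k_n [V_ov · V_DS − ½ V_DS²] = 1.24 × [1.58 × 1.14 − 0.5 × 1.14²] = 1.43 mA.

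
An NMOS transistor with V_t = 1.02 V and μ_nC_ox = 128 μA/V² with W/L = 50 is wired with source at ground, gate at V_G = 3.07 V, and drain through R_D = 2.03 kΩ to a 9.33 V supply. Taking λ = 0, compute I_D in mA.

I_D = 4.41 mA

V_GS = V_G = 3.07 V, so V_ov = 3.07 − 1.02 = 2.05 V.
k_n = μ_nC_ox · (W/L) = 6.4 mA/V².
Assume saturation: I_D = ½ k_n V_ov² = 0.5 × 6.4 × 2.05² = 13.4 mA, giving V_DS = V_DD − I_D R_D = 9.33 − 13.4 × 2.03 = -18 V.
But -18 V < V_ov = 2.05 V, so the device is actually in triode.
In triode I_D = k_n[V_ov V_DS − ½ V_DS²] and I_D = (V_DD − V_DS)/R_D. Equating: 6.5 V_DS² − 27.63 V_DS + 9.33 = 0, giving V_DS = 0.37 V (the root below V_ov).
I_D = (9.33 − 0.37) / 2.03 = 4.41 mA.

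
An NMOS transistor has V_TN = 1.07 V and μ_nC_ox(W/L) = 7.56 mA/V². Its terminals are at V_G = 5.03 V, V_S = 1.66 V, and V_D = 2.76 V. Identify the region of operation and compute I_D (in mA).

Triode; I_D = 14.6 mA

V_GS = V_G − V_S = 5.03 − 1.66 = 3.37 V; V_DS = V_D − V_S = 2.76 − 1.66 = 1.1 V.
V_ov = V_GS − V_TN = 3.37 − 1.07 = 2.3 V.
Since V_DS = 1.1 V < V_ov = 2.3 V, the device is in the triode region.
I_D = k_n [V_ov · V_DS − ½ V_DS²] = 7.56 × [2.3 × 1.1 − 0.5 × 1.1²] = 14.6 mA.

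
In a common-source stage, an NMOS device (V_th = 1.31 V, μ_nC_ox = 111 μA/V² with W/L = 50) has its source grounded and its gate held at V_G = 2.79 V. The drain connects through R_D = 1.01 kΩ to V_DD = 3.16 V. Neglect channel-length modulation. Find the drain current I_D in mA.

V_GS = V_G = 2.79 V, so V_ov = 2.79 − 1.31 = 1.48 V.
k_n = μ_nC_ox · (W/L) = 5.55 mA/V².
Assume saturation: I_D = ½ k_n V_ov² = 0.5 × 5.55 × 1.48² = 6.08 mA, giving V_DS = V_DD − I_D R_D = 3.16 − 6.08 × 1.01 = -2.98 V.
But -2.98 V < V_ov = 1.48 V, so the device is actually in triode.
In triode I_D = k_n[V_ov V_DS − ½ V_DS²] and I_D = (V_DD − V_DS)/R_D. Equating: 2.8 V_DS² − 9.296 V_DS + 3.16 = 0, giving V_DS = 0.384 V (the root below V_ov).
I_D = (3.16 − 0.384) / 1.01 = 2.75 mA.

I_D = 2.75 mA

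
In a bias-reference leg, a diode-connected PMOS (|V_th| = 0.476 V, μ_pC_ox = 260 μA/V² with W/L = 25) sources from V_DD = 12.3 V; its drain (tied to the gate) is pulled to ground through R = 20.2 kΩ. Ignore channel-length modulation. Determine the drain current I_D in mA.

I_D = 0.565 mA

With gate tied to drain, V_SG = V_SD ≥ V_SG − |V_th|, so the device is in saturation.
k_p = μ_pC_ox · (W/L) = 6.5 mA/V².
KCL at the drain: ½ k_p (V_SG − |V_th|)² = (V_DD − V_SG)/R.
Let x = V_SG − 0.476. Then 65.6 x² + x − 11.82 = 0, giving x = 0.417 V (positive root), so V_SG = 0.893 V.
I_D = (V_DD − V_SG)/R = (12.3 − 0.893) / 20.2 = 0.565 mA.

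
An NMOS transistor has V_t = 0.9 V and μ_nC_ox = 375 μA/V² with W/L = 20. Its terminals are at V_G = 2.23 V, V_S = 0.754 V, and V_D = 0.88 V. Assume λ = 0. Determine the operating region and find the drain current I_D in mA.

Triode; I_D = 0.485 mA

V_GS = V_G − V_S = 2.23 − 0.754 = 1.48 V; V_DS = V_D − V_S = 0.88 − 0.754 = 0.126 V.
k_n = μ_nC_ox · (W/L) = 7.5 mA/V².
V_ov = V_GS − V_t = 1.48 − 0.9 = 0.576 V.
Since V_DS = 0.126 V < V_ov = 0.576 V, the device is in the triode region.
I_D = k_n [V_ov · V_DS − ½ V_DS²] = 7.5 × [0.576 × 0.126 − 0.5 × 0.126²] = 0.485 mA.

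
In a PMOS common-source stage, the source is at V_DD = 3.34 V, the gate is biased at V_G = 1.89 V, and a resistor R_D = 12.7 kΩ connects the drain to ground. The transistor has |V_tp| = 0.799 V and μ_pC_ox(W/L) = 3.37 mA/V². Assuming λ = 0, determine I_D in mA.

V_SG = V_DD − V_G = 3.34 − 1.89 = 1.45 V, so V_ov = 1.45 − 0.799 = 0.651 V.
Assume saturation: I_D = ½ k_p V_ov² = 0.5 × 3.37 × 0.651² = 0.714 mA, giving V_SD = V_DD − I_D R_D = 3.34 − 0.714 × 12.7 = -5.73 V.
But -5.73 V < V_ov = 0.651 V, so the device is actually in triode.
In triode I_D = k_p[V_ov V_SD − ½ V_SD²] and I_D = (V_DD − V_SD)/R_D. Equating: 21.4 V_SD² − 28.86 V_SD + 3.34 = 0, giving V_SD = 0.128 V (the root below V_ov).
I_D = (3.34 − 0.128) / 12.7 = 0.253 mA.

I_D = 0.253 mA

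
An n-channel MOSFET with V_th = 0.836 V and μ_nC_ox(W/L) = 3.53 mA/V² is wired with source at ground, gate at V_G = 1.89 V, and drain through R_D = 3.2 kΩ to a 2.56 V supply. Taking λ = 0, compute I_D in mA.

V_GS = V_G = 1.89 V, so V_ov = 1.89 − 0.836 = 1.05 V.
Assume saturation: I_D = ½ k_n V_ov² = 0.5 × 3.53 × 1.05² = 1.96 mA, giving V_DS = V_DD − I_D R_D = 2.56 − 1.96 × 3.2 = -3.71 V.
But -3.71 V < V_ov = 1.05 V, so the device is actually in triode.
In triode I_D = k_n[V_ov V_DS − ½ V_DS²] and I_D = (V_DD − V_DS)/R_D. Equating: 5.65 V_DS² − 12.91 V_DS + 2.56 = 0, giving V_DS = 0.219 V (the root below V_ov).
I_D = (2.56 − 0.219) / 3.2 = 0.731 mA.

I_D = 0.731 mA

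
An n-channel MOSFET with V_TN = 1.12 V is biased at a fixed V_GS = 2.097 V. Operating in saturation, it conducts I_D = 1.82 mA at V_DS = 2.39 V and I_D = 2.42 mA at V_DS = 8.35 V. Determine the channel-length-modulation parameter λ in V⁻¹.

With V_GS fixed, I_D ∝ (1 + λ V_DS) in saturation, so I_D2/I_D1 = (1 + λ V_DS2)/(1 + λ V_DS1).
2.42/1.82 = 1.33 = (1 + 8.35 λ)/(1 + 2.39 λ).
Solving: λ (I_D1 V_DS2 − I_D2 V_DS1) = I_D2 − I_D1, so λ = (2.42 − 1.82) / (1.82 × 8.35 − 2.42 × 2.39) = 0.6 / 9.41 = 0.0637 V⁻¹.

λ = 0.0637 V⁻¹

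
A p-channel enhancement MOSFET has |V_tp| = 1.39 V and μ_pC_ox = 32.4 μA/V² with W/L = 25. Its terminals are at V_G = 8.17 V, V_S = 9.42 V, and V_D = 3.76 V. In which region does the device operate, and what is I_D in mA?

Cutoff; I_D = 0 mA

V_SG = V_S − V_G = 9.42 − 8.17 = 1.25 V; V_SD = V_S − V_D = 9.42 − 3.76 = 5.66 V.
V_SG = 1.25 V < |V_tp| = 1.39 V, so the transistor is in cutoff.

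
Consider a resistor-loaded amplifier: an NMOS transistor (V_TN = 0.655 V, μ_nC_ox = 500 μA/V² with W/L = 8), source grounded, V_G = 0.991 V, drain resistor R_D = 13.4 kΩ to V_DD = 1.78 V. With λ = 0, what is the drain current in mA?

V_GS = V_G = 0.991 V, so V_ov = 0.991 − 0.655 = 0.336 V.
k_n = μ_nC_ox · (W/L) = 4 mA/V².
Assume saturation: I_D = ½ k_n V_ov² = 0.5 × 4 × 0.336² = 0.226 mA, giving V_DS = V_DD − I_D R_D = 1.78 − 0.226 × 13.4 = -1.25 V.
But -1.25 V < V_ov = 0.336 V, so the device is actually in triode.
In triode I_D = k_n[V_ov V_DS − ½ V_DS²] and I_D = (V_DD − V_DS)/R_D. Equating: 26.8 V_DS² − 19.01 V_DS + 1.78 = 0, giving V_DS = 0.111 V (the root below V_ov).
I_D = (1.78 − 0.111) / 13.4 = 0.125 mA.

I_D = 0.125 mA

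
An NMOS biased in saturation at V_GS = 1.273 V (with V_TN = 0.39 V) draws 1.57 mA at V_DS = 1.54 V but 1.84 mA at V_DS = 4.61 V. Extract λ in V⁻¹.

λ = 0.0613 V⁻¹

With V_GS fixed, I_D ∝ (1 + λ V_DS) in saturation, so I_D2/I_D1 = (1 + λ V_DS2)/(1 + λ V_DS1).
1.84/1.57 = 1.172 = (1 + 4.61 λ)/(1 + 1.54 λ).
Solving: λ (I_D1 V_DS2 − I_D2 V_DS1) = I_D2 − I_D1, so λ = (1.84 − 1.57) / (1.57 × 4.61 − 1.84 × 1.54) = 0.27 / 4.4 = 0.0613 V⁻¹.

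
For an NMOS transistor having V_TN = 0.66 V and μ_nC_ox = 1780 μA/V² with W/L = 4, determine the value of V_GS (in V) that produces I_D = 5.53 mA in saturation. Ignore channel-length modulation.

V_GS = 1.91 V

k_n = μ_nC_ox · (W/L) = 7.12 mA/V².
In saturation I_D = ½ k_n (V_GS − V_TN)², so V_GS − V_TN = √(2 I_D / k_n) = √(2 × 5.53 / 7.12) = 1.25 V.
V_GS = 0.66 + 1.25 = 1.91 V.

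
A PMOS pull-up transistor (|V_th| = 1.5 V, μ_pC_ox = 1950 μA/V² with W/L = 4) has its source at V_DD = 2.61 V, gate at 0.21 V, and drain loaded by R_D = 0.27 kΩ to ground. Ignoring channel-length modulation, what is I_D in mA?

V_SG = V_DD − V_G = 2.61 − 0.21 = 2.4 V, so V_ov = 2.4 − 1.5 = 0.9 V.
k_p = μ_pC_ox · (W/L) = 7.8 mA/V².
Assume saturation: I_D = ½ k_p V_ov² = 0.5 × 7.8 × 0.9² = 3.16 mA, giving V_SD = V_DD − I_D R_D = 2.61 − 3.16 × 0.27 = 1.76 V.
V_SD = 1.76 V ≥ V_ov = 0.9 V, confirming saturation.

I_D = 3.16 mA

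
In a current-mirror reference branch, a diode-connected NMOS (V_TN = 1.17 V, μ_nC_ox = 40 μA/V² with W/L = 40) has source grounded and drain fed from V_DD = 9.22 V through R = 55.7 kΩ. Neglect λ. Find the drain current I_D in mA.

With gate tied to drain, V_GS = V_DS ≥ V_GS − V_TN, so the device is in saturation.
k_n = μ_nC_ox · (W/L) = 1.6 mA/V².
KCL at the drain: ½ k_n (V_GS − V_TN)² = (V_DD − V_GS)/R.
Let x = V_GS − 1.17. Then 44.6 x² + x − 8.05 = 0, giving x = 0.414 V (positive root), so V_GS = 1.58 V.
I_D = (V_DD − V_GS)/R = (9.22 − 1.58) / 55.7 = 0.137 mA.

I_D = 0.137 mA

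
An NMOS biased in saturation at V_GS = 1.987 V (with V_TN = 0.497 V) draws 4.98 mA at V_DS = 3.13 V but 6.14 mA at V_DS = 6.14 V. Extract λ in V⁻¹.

λ = 0.102 V⁻¹

With V_GS fixed, I_D ∝ (1 + λ V_DS) in saturation, so I_D2/I_D1 = (1 + λ V_DS2)/(1 + λ V_DS1).
6.14/4.98 = 1.233 = (1 + 6.14 λ)/(1 + 3.13 λ).
Solving: λ (I_D1 V_DS2 − I_D2 V_DS1) = I_D2 − I_D1, so λ = (6.14 − 4.98) / (4.98 × 6.14 − 6.14 × 3.13) = 1.16 / 11.4 = 0.102 V⁻¹.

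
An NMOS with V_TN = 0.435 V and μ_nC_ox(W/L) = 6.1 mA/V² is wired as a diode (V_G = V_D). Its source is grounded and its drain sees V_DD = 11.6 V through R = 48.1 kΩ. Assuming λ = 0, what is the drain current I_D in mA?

I_D = 0.226 mA

With gate tied to drain, V_GS = V_DS ≥ V_GS − V_TN, so the device is in saturation.
KCL at the drain: ½ k_n (V_GS − V_TN)² = (V_DD − V_GS)/R.
Let x = V_GS − 0.435. Then 147 x² + x − 11.16 = 0, giving x = 0.272 V (positive root), so V_GS = 0.707 V.
I_D = (V_DD − V_GS)/R = (11.6 − 0.707) / 48.1 = 0.226 mA.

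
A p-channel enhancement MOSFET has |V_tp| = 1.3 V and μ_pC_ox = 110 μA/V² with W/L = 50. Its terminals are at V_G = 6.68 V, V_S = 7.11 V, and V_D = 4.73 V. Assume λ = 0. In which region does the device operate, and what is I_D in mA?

Cutoff; I_D = 0 mA

V_SG = V_S − V_G = 7.11 − 6.68 = 0.43 V; V_SD = V_S − V_D = 7.11 − 4.73 = 2.38 V.
V_SG = 0.43 V < |V_tp| = 1.3 V, so the transistor is in cutoff.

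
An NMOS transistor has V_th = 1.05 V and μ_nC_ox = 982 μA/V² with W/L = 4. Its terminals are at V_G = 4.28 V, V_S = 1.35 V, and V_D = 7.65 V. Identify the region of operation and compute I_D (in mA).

V_GS = V_G − V_S = 4.28 − 1.35 = 2.93 V; V_DS = V_D − V_S = 7.65 − 1.35 = 6.3 V.
k_n = μ_nC_ox · (W/L) = 3.928 mA/V².
V_ov = V_GS − V_th = 2.93 − 1.05 = 1.88 V.
Since V_DS = 6.3 V ≥ V_ov = 1.88 V, the device is in saturation.
I_D = ½ k_n V_ov² = 0.5 × 3.928 × 1.88² = 6.94 mA.

Saturation; I_D = 6.94 mA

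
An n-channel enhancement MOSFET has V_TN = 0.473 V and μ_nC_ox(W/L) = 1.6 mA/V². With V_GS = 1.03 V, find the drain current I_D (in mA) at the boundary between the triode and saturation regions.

I_D = 0.248 mA

At the boundary V_DS = V_ov = V_GS − V_TN = 1.03 − 0.473 = 0.557 V.
I_D = ½ k_n V_ov² = 0.5 × 1.6 × 0.557² = 0.248 mA.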